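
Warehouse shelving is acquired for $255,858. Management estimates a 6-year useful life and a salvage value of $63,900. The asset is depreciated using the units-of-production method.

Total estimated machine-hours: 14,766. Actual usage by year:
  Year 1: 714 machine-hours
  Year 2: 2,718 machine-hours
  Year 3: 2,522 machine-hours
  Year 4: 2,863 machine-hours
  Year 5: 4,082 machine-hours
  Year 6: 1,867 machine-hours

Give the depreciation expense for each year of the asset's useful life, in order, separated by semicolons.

$9,282; $35,334; $32,786; $37,219; $53,066; $24,271

Depreciable base = $255,858 − $63,900 = $191,958.
Rate = $191,958 / 14,766 machine-hours = $13 per machine-hour.
Year 1: 714 × $13 = $9,282. Book value $246,576.
Year 2: 2,718 × $13 = $35,334. Book value $211,242.
Year 3: 2,522 × $13 = $32,786. Book value $178,456.
Year 4: 2,863 × $13 = $37,219. Book value $141,237.
Year 5: 4,082 × $13 = $53,066. Book value $88,171.
Year 6: 1,867 × $13 = $24,271. Book value $63,900.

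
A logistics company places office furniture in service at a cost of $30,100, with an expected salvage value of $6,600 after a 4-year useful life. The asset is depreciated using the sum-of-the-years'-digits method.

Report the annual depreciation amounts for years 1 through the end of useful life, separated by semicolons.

$9,400; $7,050; $4,700; $2,350

Depreciable base = $30,100 − $6,600 = $23,500.
Sum of the years' digits = 4+3+2+1 = 10.
Year 1: $23,500 × 4/10 = $9,400. Book value $20,700.
Year 2: $23,500 × 3/10 = $7,050. Book value $13,650.
Year 3: $23,500 × 2/10 = $4,700. Book value $8,950.
Year 4: $23,500 × 1/10 = $2,350. Book value $6,600.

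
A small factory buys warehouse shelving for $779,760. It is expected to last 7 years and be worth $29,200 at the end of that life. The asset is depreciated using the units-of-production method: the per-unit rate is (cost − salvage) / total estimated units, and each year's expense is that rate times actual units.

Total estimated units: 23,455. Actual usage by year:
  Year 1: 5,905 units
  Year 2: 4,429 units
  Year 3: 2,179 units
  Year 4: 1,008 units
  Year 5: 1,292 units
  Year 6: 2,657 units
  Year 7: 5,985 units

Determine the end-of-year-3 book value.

Depreciable base = $779,760 − $29,200 = $750,560.
Rate = $750,560 / 23,455 units = $32 per unit.
Year 1: 5,905 × $32 = $188,960. Book value $590,800.
Year 2: 4,429 × $32 = $141,728. Book value $449,072.
Year 3: 2,179 × $32 = $69,728. Book value $379,344.

$379,344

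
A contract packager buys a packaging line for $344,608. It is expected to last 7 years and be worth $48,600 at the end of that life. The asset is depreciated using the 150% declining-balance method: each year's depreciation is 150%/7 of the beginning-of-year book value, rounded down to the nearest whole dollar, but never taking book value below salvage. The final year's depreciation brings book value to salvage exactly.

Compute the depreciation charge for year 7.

$32,481

Depreciable base = $344,608 − $48,600 = $296,008.
Year 1: ⌊$344,608 × 150%/7⌋ = $73,844. Book value $270,764.
Year 2: ⌊$270,764 × 150%/7⌋ = $58,020. Book value $212,744.
Year 3: ⌊$212,744 × 150%/7⌋ = $45,588. Book value $167,156.
Year 4: ⌊$167,156 × 150%/7⌋ = $35,819. Book value $131,337.
Year 5: ⌊$131,337 × 150%/7⌋ = $28,143. Book value $103,194.
Year 6: ⌊$103,194 × 150%/7⌋ = $22,113. Book value $81,081.
Year 7 (final): $81,081 − $48,600 = $32,481. Book value $48,600.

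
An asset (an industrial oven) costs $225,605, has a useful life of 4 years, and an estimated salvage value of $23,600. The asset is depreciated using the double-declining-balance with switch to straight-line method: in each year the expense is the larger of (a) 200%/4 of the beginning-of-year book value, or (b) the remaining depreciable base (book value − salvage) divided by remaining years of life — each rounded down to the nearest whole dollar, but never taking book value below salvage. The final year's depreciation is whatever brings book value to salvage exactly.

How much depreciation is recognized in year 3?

Depreciable base = $225,605 − $23,600 = $202,005.
Year 1: DB = ⌊$225,605 × 200%/4⌋ = $112,802; SL = ⌊$202,005/4⌋ = $50,501 → take DB $112,802. Book value $112,803.
Year 2: DB = ⌊$112,803 × 200%/4⌋ = $56,401; SL = ⌊$89,203/3⌋ = $29,734 → take DB $56,401. Book value $56,402.
Year 3: DB = ⌊$56,402 × 200%/4⌋ = $28,201; SL = ⌊$32,802/2⌋ = $16,401 → take DB $28,201. Book value $28,201.

$28,201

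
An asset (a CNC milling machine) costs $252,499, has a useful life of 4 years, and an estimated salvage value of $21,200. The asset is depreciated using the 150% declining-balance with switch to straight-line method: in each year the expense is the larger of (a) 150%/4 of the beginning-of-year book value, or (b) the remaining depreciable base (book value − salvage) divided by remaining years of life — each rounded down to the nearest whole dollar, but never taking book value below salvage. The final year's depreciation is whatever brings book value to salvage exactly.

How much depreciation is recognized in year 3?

$38,716

Depreciable base = $252,499 − $21,200 = $231,299.
Year 1: DB = ⌊$252,499 × 150%/4⌋ = $94,687; SL = ⌊$231,299/4⌋ = $57,824 → take DB $94,687. Book value $157,812.
Year 2: DB = ⌊$157,812 × 150%/4⌋ = $59,179; SL = ⌊$136,612/3⌋ = $45,537 → take DB $59,179. Book value $98,633.
Year 3: DB = ⌊$98,633 × 150%/4⌋ = $36,987; SL = ⌊$77,433/2⌋ = $38,716 → take SL $38,716. Book value $59,917.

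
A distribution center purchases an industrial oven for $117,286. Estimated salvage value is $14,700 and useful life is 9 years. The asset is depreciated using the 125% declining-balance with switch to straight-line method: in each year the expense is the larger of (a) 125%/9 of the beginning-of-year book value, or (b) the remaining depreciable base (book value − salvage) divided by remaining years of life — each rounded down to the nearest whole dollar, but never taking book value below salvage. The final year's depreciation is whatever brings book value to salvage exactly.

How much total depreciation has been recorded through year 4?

$52,796

Depreciable base = $117,286 − $14,700 = $102,586.
Year 1: DB = ⌊$117,286 × 125%/9⌋ = $16,289; SL = ⌊$102,586/9⌋ = $11,398 → take DB $16,289. Book value $100,997.
Year 2: DB = ⌊$100,997 × 125%/9⌋ = $14,027; SL = ⌊$86,297/8⌋ = $10,787 → take DB $14,027. Book value $86,970.
Year 3: DB = ⌊$86,970 × 125%/9⌋ = $12,079; SL = ⌊$72,270/7⌋ = $10,324 → take DB $12,079. Book value $74,891.
Year 4: DB = ⌊$74,891 × 125%/9⌋ = $10,401; SL = ⌊$60,191/6⌋ = $10,031 → take DB $10,401. Book value $64,490.
Accumulated through year 4 = $117,286 − $64,490 = $52,796.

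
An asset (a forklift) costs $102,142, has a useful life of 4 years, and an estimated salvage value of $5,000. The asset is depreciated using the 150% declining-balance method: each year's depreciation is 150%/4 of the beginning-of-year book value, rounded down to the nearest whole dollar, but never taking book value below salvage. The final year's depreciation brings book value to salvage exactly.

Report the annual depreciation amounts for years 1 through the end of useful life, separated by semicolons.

Depreciable base = $102,142 − $5,000 = $97,142.
Year 1: ⌊$102,142 × 150%/4⌋ = $38,303. Book value $63,839.
Year 2: ⌊$63,839 × 150%/4⌋ = $23,939. Book value $39,900.
Year 3: ⌊$39,900 × 150%/4⌋ = $14,962. Book value $24,938.
Year 4 (final): $24,938 − $5,000 = $19,938. Book value $5,000.

$38,303; $23,939; $14,962; $19,938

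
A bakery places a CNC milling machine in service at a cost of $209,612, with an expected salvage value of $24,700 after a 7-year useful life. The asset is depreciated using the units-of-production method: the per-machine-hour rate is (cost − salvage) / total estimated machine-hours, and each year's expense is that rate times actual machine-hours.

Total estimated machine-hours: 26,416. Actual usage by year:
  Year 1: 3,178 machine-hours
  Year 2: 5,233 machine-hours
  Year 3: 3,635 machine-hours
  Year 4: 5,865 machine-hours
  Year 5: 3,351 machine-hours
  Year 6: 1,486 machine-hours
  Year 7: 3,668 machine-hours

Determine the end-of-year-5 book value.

Depreciable base = $209,612 − $24,700 = $184,912.
Rate = $184,912 / 26,416 machine-hours = $7 per machine-hour.
Year 1: 3,178 × $7 = $22,246. Book value $187,366.
Year 2: 5,233 × $7 = $36,631. Book value $150,735.
Year 3: 3,635 × $7 = $25,445. Book value $125,290.
Year 4: 5,865 × $7 = $41,055. Book value $84,235.
Year 5: 3,351 × $7 = $23,457. Book value $60,778.

$60,778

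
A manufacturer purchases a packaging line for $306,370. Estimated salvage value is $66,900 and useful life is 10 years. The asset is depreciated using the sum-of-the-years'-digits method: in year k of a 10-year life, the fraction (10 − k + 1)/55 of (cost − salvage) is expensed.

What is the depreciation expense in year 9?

Depreciable base = $306,370 − $66,900 = $239,470.
Sum of the years' digits = 10+9+8+7+6+5+4+3+2+1 = 55.
Year 1: $239,470 × 10/55 = $43,540. Book value $262,830.
Year 2: $239,470 × 9/55 = $39,186. Book value $223,644.
Year 3: $239,470 × 8/55 = $34,832. Book value $188,812.
Year 4: $239,470 × 7/55 = $30,478. Book value $158,334.
Year 5: $239,470 × 6/55 = $26,124. Book value $132,210.
Year 6: $239,470 × 5/55 = $21,770. Book value $110,440.
Year 7: $239,470 × 4/55 = $17,416. Book value $93,024.
Year 8: $239,470 × 3/55 = $13,062. Book value $79,962.
Year 9: $239,470 × 2/55 = $8,708. Book value $71,254.

$8,708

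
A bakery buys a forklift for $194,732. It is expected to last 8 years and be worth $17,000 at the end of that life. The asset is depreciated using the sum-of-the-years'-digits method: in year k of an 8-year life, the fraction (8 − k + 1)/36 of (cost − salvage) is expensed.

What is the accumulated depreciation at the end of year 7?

Depreciable base = $194,732 − $17,000 = $177,732.
Sum of the years' digits = 8+7+6+5+4+3+2+1 = 36.
Year 1: $177,732 × 8/36 = $39,496. Book value $155,236.
Year 2: $177,732 × 7/36 = $34,559. Book value $120,677.
Year 3: $177,732 × 6/36 = $29,622. Book value $91,055.
Year 4: $177,732 × 5/36 = $24,685. Book value $66,370.
Year 5: $177,732 × 4/36 = $19,748. Book value $46,622.
Year 6: $177,732 × 3/36 = $14,811. Book value $31,811.
Year 7: $177,732 × 2/36 = $9,874. Book value $21,937.
Accumulated through year 7 = $194,732 − $21,937 = $172,795.

$172,795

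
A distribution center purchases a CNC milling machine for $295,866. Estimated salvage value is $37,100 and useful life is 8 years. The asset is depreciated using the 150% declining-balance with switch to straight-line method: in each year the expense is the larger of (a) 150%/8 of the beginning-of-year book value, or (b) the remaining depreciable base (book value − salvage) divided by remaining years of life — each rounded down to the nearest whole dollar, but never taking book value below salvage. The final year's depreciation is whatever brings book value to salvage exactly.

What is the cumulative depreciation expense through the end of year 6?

$213,655

Depreciable base = $295,866 − $37,100 = $258,766.
Year 1: DB = ⌊$295,866 × 150%/8⌋ = $55,474; SL = ⌊$258,766/8⌋ = $32,345 → take DB $55,474. Book value $240,392.
Year 2: DB = ⌊$240,392 × 150%/8⌋ = $45,073; SL = ⌊$203,292/7⌋ = $29,041 → take DB $45,073. Book value $195,319.
Year 3: DB = ⌊$195,319 × 150%/8⌋ = $36,622; SL = ⌊$158,219/6⌋ = $26,369 → take DB $36,622. Book value $158,697.
Year 4: DB = ⌊$158,697 × 150%/8⌋ = $29,755; SL = ⌊$121,597/5⌋ = $24,319 → take DB $29,755. Book value $128,942.
Year 5: DB = ⌊$128,942 × 150%/8⌋ = $24,176; SL = ⌊$91,842/4⌋ = $22,960 → take DB $24,176. Book value $104,766.
Year 6: DB = ⌊$104,766 × 150%/8⌋ = $19,643; SL = ⌊$67,666/3⌋ = $22,555 → take SL $22,555. Book value $82,211.
Accumulated through year 6 = $295,866 − $82,211 = $213,655.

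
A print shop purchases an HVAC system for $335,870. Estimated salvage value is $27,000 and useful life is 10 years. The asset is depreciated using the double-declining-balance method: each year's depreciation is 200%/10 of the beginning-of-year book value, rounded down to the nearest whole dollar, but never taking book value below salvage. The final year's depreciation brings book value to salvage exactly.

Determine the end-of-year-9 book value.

Depreciable base = $335,870 − $27,000 = $308,870.
Year 1: ⌊$335,870 × 200%/10⌋ = $67,174. Book value $268,696.
Year 2: ⌊$268,696 × 200%/10⌋ = $53,739. Book value $214,957.
Year 3: ⌊$214,957 × 200%/10⌋ = $42,991. Book value $171,966.
Year 4: ⌊$171,966 × 200%/10⌋ = $34,393. Book value $137,573.
Year 5: ⌊$137,573 × 200%/10⌋ = $27,514. Book value $110,059.
Year 6: ⌊$110,059 × 200%/10⌋ = $22,011. Book value $88,048.
Year 7: ⌊$88,048 × 200%/10⌋ = $17,609. Book value $70,439.
Year 8: ⌊$70,439 × 200%/10⌋ = $14,087. Book value $56,352.
Year 9: ⌊$56,352 × 200%/10⌋ = $11,270. Book value $45,082.

$45,082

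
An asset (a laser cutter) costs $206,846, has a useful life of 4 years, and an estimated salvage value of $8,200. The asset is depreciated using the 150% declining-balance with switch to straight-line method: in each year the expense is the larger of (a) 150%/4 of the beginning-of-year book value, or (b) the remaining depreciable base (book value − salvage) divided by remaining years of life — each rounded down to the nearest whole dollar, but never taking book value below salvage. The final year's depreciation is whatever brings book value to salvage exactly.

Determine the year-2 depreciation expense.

Depreciable base = $206,846 − $8,200 = $198,646.
Year 1: DB = ⌊$206,846 × 150%/4⌋ = $77,567; SL = ⌊$198,646/4⌋ = $49,661 → take DB $77,567. Book value $129,279.
Year 2: DB = ⌊$129,279 × 150%/4⌋ = $48,479; SL = ⌊$121,079/3⌋ = $40,359 → take DB $48,479. Book value $80,800.

$48,479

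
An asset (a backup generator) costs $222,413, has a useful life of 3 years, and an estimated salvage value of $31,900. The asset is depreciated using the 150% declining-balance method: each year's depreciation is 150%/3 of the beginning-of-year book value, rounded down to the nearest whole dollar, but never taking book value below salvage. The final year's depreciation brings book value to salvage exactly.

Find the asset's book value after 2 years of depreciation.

Depreciable base = $222,413 − $31,900 = $190,513.
Year 1: ⌊$222,413 × 150%/3⌋ = $111,206. Book value $111,207.
Year 2: ⌊$111,207 × 150%/3⌋ = $55,603. Book value $55,604.

$55,604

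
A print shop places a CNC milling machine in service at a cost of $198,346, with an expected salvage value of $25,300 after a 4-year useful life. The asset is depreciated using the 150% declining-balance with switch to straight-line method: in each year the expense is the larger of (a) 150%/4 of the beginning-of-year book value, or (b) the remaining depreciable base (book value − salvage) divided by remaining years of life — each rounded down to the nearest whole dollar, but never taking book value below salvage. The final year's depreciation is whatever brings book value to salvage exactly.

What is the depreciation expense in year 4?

$23,125

Depreciable base = $198,346 − $25,300 = $173,046.
Year 1: DB = ⌊$198,346 × 150%/4⌋ = $74,379; SL = ⌊$173,046/4⌋ = $43,261 → take DB $74,379. Book value $123,967.
Year 2: DB = ⌊$123,967 × 150%/4⌋ = $46,487; SL = ⌊$98,667/3⌋ = $32,889 → take DB $46,487. Book value $77,480.
Year 3: DB = ⌊$77,480 × 150%/4⌋ = $29,055; SL = ⌊$52,180/2⌋ = $26,090 → take DB $29,055. Book value $48,425.
Year 4 (final): $48,425 − $25,300 = $23,125. Book value $25,300.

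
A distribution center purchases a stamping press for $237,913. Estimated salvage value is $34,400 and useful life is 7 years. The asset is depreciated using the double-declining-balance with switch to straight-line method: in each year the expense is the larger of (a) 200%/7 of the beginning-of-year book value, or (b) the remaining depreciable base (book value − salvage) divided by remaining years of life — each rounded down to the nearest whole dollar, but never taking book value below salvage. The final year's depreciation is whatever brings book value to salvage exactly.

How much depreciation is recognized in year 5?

$17,694

Depreciable base = $237,913 − $34,400 = $203,513.
Year 1: DB = ⌊$237,913 × 200%/7⌋ = $67,975; SL = ⌊$203,513/7⌋ = $29,073 → take DB $67,975. Book value $169,938.
Year 2: DB = ⌊$169,938 × 200%/7⌋ = $48,553; SL = ⌊$135,538/6⌋ = $22,589 → take DB $48,553. Book value $121,385.
Year 3: DB = ⌊$121,385 × 200%/7⌋ = $34,681; SL = ⌊$86,985/5⌋ = $17,397 → take DB $34,681. Book value $86,704.
Year 4: DB = ⌊$86,704 × 200%/7⌋ = $24,772; SL = ⌊$52,304/4⌋ = $13,076 → take DB $24,772. Book value $61,932.
Year 5: DB = ⌊$61,932 × 200%/7⌋ = $17,694; SL = ⌊$27,532/3⌋ = $9,177 → take DB $17,694. Book value $44,238.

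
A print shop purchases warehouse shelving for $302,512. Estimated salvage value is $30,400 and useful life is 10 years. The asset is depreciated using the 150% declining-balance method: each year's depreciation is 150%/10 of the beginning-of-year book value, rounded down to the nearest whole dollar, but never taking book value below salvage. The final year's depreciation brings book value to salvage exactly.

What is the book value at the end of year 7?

Depreciable base = $302,512 − $30,400 = $272,112.
Year 1: ⌊$302,512 × 150%/10⌋ = $45,376. Book value $257,136.
Year 2: ⌊$257,136 × 150%/10⌋ = $38,570. Book value $218,566.
Year 3: ⌊$218,566 × 150%/10⌋ = $32,784. Book value $185,782.
Year 4: ⌊$185,782 × 150%/10⌋ = $27,867. Book value $157,915.
Year 5: ⌊$157,915 × 150%/10⌋ = $23,687. Book value $134,228.
Year 6: ⌊$134,228 × 150%/10⌋ = $20,134. Book value $114,094.
Year 7: ⌊$114,094 × 150%/10⌋ = $17,114. Book value $96,980.

$96,980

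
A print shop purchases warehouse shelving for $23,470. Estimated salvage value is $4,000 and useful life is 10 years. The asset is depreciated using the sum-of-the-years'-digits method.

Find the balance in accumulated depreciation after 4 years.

Depreciable base = $23,470 − $4,000 = $19,470.
Sum of the years' digits = 10+9+8+7+6+5+4+3+2+1 = 55.
Year 1: $19,470 × 10/55 = $3,540. Book value $19,930.
Year 2: $19,470 × 9/55 = $3,186. Book value $16,744.
Year 3: $19,470 × 8/55 = $2,832. Book value $13,912.
Year 4: $19,470 × 7/55 = $2,478. Book value $11,434.
Accumulated through year 4 = $23,470 − $11,434 = $12,036.

$12,036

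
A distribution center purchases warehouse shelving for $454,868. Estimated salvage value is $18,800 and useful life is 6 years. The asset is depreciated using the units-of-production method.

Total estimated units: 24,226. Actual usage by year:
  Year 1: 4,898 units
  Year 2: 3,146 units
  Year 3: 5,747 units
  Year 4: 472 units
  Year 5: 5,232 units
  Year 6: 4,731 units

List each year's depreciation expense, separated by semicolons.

$88,164; $56,628; $103,446; $8,496; $94,176; $85,158

Depreciable base = $454,868 − $18,800 = $436,068.
Rate = $436,068 / 24,226 units = $18 per unit.
Year 1: 4,898 × $18 = $88,164. Book value $366,704.
Year 2: 3,146 × $18 = $56,628. Book value $310,076.
Year 3: 5,747 × $18 = $103,446. Book value $206,630.
Year 4: 472 × $18 = $8,496. Book value $198,134.
Year 5: 5,232 × $18 = $94,176. Book value $103,958.
Year 6: 4,731 × $18 = $85,158. Book value $18,800.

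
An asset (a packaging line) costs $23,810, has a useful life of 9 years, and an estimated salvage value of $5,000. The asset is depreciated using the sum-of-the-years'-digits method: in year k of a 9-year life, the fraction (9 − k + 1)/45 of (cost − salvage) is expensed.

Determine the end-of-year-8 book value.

Depreciable base = $23,810 − $5,000 = $18,810.
Sum of the years' digits = 9+8+7+6+5+4+3+2+1 = 45.
Year 1: $18,810 × 9/45 = $3,762. Book value $20,048.
Year 2: $18,810 × 8/45 = $3,344. Book value $16,704.
Year 3: $18,810 × 7/45 = $2,926. Book value $13,778.
Year 4: $18,810 × 6/45 = $2,508. Book value $11,270.
Year 5: $18,810 × 5/45 = $2,090. Book value $9,180.
Year 6: $18,810 × 4/45 = $1,672. Book value $7,508.
Year 7: $18,810 × 3/45 = $1,254. Book value $6,254.
Year 8: $18,810 × 2/45 = $836. Book value $5,418.

$5,418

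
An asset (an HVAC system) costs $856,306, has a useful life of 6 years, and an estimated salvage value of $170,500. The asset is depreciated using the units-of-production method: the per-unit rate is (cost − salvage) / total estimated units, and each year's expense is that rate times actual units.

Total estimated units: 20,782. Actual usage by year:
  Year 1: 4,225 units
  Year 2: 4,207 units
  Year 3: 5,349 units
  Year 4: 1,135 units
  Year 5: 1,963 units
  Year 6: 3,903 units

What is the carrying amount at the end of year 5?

$299,299

Depreciable base = $856,306 − $170,500 = $685,806.
Rate = $685,806 / 20,782 units = $33 per unit.
Year 1: 4,225 × $33 = $139,425. Book value $716,881.
Year 2: 4,207 × $33 = $138,831. Book value $578,050.
Year 3: 5,349 × $33 = $176,517. Book value $401,533.
Year 4: 1,135 × $33 = $37,455. Book value $364,078.
Year 5: 1,963 × $33 = $64,779. Book value $299,299.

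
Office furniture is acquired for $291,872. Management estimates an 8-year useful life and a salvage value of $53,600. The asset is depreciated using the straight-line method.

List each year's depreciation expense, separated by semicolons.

$29,784; $29,784; $29,784; $29,784; $29,784; $29,784; $29,784; $29,784

Depreciable base = $291,872 − $53,600 = $238,272.
Annual expense = $238,272 / 8 = $29,784.
End of year 1: book value $262,088.
End of year 2: book value $232,304.
End of year 3: book value $202,520.
End of year 4: book value $172,736.
End of year 5: book value $142,952.
End of year 6: book value $113,168.
End of year 7: book value $83,384.
End of year 8: book value $53,600.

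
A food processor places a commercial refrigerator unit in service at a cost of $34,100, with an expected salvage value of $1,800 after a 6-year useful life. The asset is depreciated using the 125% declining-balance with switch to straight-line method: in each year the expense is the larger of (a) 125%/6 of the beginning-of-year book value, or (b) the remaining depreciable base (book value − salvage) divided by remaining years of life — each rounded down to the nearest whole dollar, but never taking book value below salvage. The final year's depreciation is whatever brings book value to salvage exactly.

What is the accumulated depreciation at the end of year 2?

Depreciable base = $34,100 − $1,800 = $32,300.
Year 1: DB = ⌊$34,100 × 125%/6⌋ = $7,104; SL = ⌊$32,300/6⌋ = $5,383 → take DB $7,104. Book value $26,996.
Year 2: DB = ⌊$26,996 × 125%/6⌋ = $5,624; SL = ⌊$25,196/5⌋ = $5,039 → take DB $5,624. Book value $21,372.
Accumulated through year 2 = $34,100 − $21,372 = $12,728.

$12,728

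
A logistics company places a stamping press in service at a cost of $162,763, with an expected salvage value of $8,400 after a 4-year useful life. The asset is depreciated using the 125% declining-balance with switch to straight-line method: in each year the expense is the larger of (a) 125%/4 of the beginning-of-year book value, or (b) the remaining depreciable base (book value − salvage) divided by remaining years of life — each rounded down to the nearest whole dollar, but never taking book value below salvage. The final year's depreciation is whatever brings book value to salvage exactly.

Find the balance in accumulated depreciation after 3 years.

$120,097

Depreciable base = $162,763 − $8,400 = $154,363.
Year 1: DB = ⌊$162,763 × 125%/4⌋ = $50,863; SL = ⌊$154,363/4⌋ = $38,590 → take DB $50,863. Book value $111,900.
Year 2: DB = ⌊$111,900 × 125%/4⌋ = $34,968; SL = ⌊$103,500/3⌋ = $34,500 → take DB $34,968. Book value $76,932.
Year 3: DB = ⌊$76,932 × 125%/4⌋ = $24,041; SL = ⌊$68,532/2⌋ = $34,266 → take SL $34,266. Book value $42,666.
Accumulated through year 3 = $162,763 − $42,666 = $120,097.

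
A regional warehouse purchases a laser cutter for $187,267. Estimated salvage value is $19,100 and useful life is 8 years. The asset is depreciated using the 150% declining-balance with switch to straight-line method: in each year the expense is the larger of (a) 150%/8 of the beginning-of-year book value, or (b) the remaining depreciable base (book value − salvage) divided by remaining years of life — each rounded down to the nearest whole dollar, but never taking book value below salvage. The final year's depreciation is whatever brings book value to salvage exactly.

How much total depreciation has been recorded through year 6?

Depreciable base = $187,267 − $19,100 = $168,167.
Year 1: DB = ⌊$187,267 × 150%/8⌋ = $35,112; SL = ⌊$168,167/8⌋ = $21,020 → take DB $35,112. Book value $152,155.
Year 2: DB = ⌊$152,155 × 150%/8⌋ = $28,529; SL = ⌊$133,055/7⌋ = $19,007 → take DB $28,529. Book value $123,626.
Year 3: DB = ⌊$123,626 × 150%/8⌋ = $23,179; SL = ⌊$104,526/6⌋ = $17,421 → take DB $23,179. Book value $100,447.
Year 4: DB = ⌊$100,447 × 150%/8⌋ = $18,833; SL = ⌊$81,347/5⌋ = $16,269 → take DB $18,833. Book value $81,614.
Year 5: DB = ⌊$81,614 × 150%/8⌋ = $15,302; SL = ⌊$62,514/4⌋ = $15,628 → take SL $15,628. Book value $65,986.
Year 6: DB = ⌊$65,986 × 150%/8⌋ = $12,372; SL = ⌊$46,886/3⌋ = $15,628 → take SL $15,628. Book value $50,358.
Accumulated through year 6 = $187,267 − $50,358 = $136,909.

$136,909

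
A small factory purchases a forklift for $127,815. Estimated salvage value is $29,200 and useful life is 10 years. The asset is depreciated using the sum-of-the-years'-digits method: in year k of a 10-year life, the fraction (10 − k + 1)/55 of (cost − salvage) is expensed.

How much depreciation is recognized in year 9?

Depreciable base = $127,815 − $29,200 = $98,615.
Sum of the years' digits = 10+9+8+7+6+5+4+3+2+1 = 55.
Year 1: $98,615 × 10/55 = $17,930. Book value $109,885.
Year 2: $98,615 × 9/55 = $16,137. Book value $93,748.
Year 3: $98,615 × 8/55 = $14,344. Book value $79,404.
Year 4: $98,615 × 7/55 = $12,551. Book value $66,853.
Year 5: $98,615 × 6/55 = $10,758. Book value $56,095.
Year 6: $98,615 × 5/55 = $8,965. Book value $47,130.
Year 7: $98,615 × 4/55 = $7,172. Book value $39,958.
Year 8: $98,615 × 3/55 = $5,379. Book value $34,579.
Year 9: $98,615 × 2/55 = $3,586. Book value $30,993.

$3,586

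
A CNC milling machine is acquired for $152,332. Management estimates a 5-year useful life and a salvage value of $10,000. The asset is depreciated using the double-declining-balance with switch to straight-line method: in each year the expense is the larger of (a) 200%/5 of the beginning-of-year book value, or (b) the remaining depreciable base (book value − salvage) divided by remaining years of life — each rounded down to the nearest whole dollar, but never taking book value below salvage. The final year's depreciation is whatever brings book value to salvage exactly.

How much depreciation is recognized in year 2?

$36,560

Depreciable base = $152,332 − $10,000 = $142,332.
Year 1: DB = ⌊$152,332 × 200%/5⌋ = $60,932; SL = ⌊$142,332/5⌋ = $28,466 → take DB $60,932. Book value $91,400.
Year 2: DB = ⌊$91,400 × 200%/5⌋ = $36,560; SL = ⌊$81,400/4⌋ = $20,350 → take DB $36,560. Book value $54,840.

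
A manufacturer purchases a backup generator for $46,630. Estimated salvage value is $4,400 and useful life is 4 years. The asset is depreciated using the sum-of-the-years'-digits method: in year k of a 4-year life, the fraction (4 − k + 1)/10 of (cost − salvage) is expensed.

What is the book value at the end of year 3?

Depreciable base = $46,630 − $4,400 = $42,230.
Sum of the years' digits = 4+3+2+1 = 10.
Year 1: $42,230 × 4/10 = $16,892. Book value $29,738.
Year 2: $42,230 × 3/10 = $12,669. Book value $17,069.
Year 3: $42,230 × 2/10 = $8,446. Book value $8,623.

$8,623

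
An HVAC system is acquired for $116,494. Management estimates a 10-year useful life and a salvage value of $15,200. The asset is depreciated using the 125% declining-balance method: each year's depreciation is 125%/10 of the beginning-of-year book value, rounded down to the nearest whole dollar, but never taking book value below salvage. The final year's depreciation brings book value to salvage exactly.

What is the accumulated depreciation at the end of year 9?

$81,467

Depreciable base = $116,494 − $15,200 = $101,294.
Year 1: ⌊$116,494 × 125%/10⌋ = $14,561. Book value $101,933.
Year 2: ⌊$101,933 × 125%/10⌋ = $12,741. Book value $89,192.
Year 3: ⌊$89,192 × 125%/10⌋ = $11,149. Book value $78,043.
Year 4: ⌊$78,043 × 125%/10⌋ = $9,755. Book value $68,288.
Year 5: ⌊$68,288 × 125%/10⌋ = $8,536. Book value $59,752.
Year 6: ⌊$59,752 × 125%/10⌋ = $7,469. Book value $52,283.
Year 7: ⌊$52,283 × 125%/10⌋ = $6,535. Book value $45,748.
Year 8: ⌊$45,748 × 125%/10⌋ = $5,718. Book value $40,030.
Year 9: ⌊$40,030 × 125%/10⌋ = $5,003. Book value $35,027.
Accumulated through year 9 = $116,494 − $35,027 = $81,467.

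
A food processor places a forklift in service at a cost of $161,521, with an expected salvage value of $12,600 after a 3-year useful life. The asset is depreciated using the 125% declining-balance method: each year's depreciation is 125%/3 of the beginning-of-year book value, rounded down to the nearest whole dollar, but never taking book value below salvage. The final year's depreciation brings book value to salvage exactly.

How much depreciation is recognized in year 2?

$39,258

Depreciable base = $161,521 − $12,600 = $148,921.
Year 1: ⌊$161,521 × 125%/3⌋ = $67,300. Book value $94,221.
Year 2: ⌊$94,221 × 125%/3⌋ = $39,258. Book value $54,963.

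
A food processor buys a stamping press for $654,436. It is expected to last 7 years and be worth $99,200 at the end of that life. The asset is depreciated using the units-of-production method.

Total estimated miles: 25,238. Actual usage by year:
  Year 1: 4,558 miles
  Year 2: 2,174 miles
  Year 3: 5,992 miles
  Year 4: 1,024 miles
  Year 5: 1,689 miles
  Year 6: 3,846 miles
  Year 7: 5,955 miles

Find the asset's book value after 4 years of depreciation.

Depreciable base = $654,436 − $99,200 = $555,236.
Rate = $555,236 / 25,238 miles = $22 per mile.
Year 1: 4,558 × $22 = $100,276. Book value $554,160.
Year 2: 2,174 × $22 = $47,828. Book value $506,332.
Year 3: 5,992 × $22 = $131,824. Book value $374,508.
Year 4: 1,024 × $22 = $22,528. Book value $351,980.

$351,980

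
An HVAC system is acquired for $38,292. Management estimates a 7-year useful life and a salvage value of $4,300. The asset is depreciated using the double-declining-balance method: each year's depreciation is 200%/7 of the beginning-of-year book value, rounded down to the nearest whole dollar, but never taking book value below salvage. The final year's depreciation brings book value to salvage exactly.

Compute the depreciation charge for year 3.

$5,582

Depreciable base = $38,292 − $4,300 = $33,992.
Year 1: ⌊$38,292 × 200%/7⌋ = $10,940. Book value $27,352.
Year 2: ⌊$27,352 × 200%/7⌋ = $7,814. Book value $19,538.
Year 3: ⌊$19,538 × 200%/7⌋ = $5,582. Book value $13,956.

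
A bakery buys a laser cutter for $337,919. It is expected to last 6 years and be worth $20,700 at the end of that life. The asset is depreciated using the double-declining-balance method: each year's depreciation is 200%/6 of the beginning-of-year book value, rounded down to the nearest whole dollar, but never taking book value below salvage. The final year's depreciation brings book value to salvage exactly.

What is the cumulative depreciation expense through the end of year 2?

$187,732

Depreciable base = $337,919 − $20,700 = $317,219.
Year 1: ⌊$337,919 × 200%/6⌋ = $112,639. Book value $225,280.
Year 2: ⌊$225,280 × 200%/6⌋ = $75,093. Book value $150,187.
Accumulated through year 2 = $337,919 − $150,187 = $187,732.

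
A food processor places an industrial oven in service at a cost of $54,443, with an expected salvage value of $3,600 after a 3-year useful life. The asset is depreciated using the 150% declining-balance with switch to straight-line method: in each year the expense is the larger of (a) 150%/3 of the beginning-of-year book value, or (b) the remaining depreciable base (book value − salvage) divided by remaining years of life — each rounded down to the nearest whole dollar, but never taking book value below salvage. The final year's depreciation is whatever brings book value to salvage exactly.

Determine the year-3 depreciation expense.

$10,011

Depreciable base = $54,443 − $3,600 = $50,843.
Year 1: DB = ⌊$54,443 × 150%/3⌋ = $27,221; SL = ⌊$50,843/3⌋ = $16,947 → take DB $27,221. Book value $27,222.
Year 2: DB = ⌊$27,222 × 150%/3⌋ = $13,611; SL = ⌊$23,622/2⌋ = $11,811 → take DB $13,611. Book value $13,611.
Year 3 (final): $13,611 − $3,600 = $10,011. Book value $3,600.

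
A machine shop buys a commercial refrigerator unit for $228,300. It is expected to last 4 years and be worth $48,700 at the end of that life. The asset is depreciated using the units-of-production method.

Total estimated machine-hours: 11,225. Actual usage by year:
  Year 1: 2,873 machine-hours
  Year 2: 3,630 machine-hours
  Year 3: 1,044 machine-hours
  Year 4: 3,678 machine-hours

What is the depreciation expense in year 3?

Depreciable base = $228,300 − $48,700 = $179,600.
Rate = $179,600 / 11,225 machine-hours = $16 per machine-hour.
Year 1: 2,873 × $16 = $45,968. Book value $182,332.
Year 2: 3,630 × $16 = $58,080. Book value $124,252.
Year 3: 1,044 × $16 = $16,704. Book value $107,548.

$16,704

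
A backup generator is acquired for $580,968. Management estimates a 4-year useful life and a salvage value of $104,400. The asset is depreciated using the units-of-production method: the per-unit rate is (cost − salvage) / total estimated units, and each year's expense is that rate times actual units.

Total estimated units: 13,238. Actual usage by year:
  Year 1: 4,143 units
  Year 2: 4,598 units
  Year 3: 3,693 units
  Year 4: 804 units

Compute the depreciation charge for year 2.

Depreciable base = $580,968 − $104,400 = $476,568.
Rate = $476,568 / 13,238 units = $36 per unit.
Year 1: 4,143 × $36 = $149,148. Book value $431,820.
Year 2: 4,598 × $36 = $165,528. Book value $266,292.

$165,528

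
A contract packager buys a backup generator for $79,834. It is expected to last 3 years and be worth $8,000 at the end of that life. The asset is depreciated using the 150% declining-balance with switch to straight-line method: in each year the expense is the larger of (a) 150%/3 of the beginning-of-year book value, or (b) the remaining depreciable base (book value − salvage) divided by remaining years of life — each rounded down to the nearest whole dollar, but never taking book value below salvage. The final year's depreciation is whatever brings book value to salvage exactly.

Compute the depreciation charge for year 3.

Depreciable base = $79,834 − $8,000 = $71,834.
Year 1: DB = ⌊$79,834 × 150%/3⌋ = $39,917; SL = ⌊$71,834/3⌋ = $23,944 → take DB $39,917. Book value $39,917.
Year 2: DB = ⌊$39,917 × 150%/3⌋ = $19,958; SL = ⌊$31,917/2⌋ = $15,958 → take DB $19,958. Book value $19,959.
Year 3 (final): $19,959 − $8,000 = $11,959. Book value $8,000.

$11,959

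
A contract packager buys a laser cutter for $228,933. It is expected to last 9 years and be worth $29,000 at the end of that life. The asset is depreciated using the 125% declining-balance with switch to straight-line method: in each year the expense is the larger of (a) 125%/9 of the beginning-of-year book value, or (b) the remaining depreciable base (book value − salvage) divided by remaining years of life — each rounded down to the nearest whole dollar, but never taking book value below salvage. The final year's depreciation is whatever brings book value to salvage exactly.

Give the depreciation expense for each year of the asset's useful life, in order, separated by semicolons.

Depreciable base = $228,933 − $29,000 = $199,933.
Year 1: DB = ⌊$228,933 × 125%/9⌋ = $31,796; SL = ⌊$199,933/9⌋ = $22,214 → take DB $31,796. Book value $197,137.
Year 2: DB = ⌊$197,137 × 125%/9⌋ = $27,380; SL = ⌊$168,137/8⌋ = $21,017 → take DB $27,380. Book value $169,757.
Year 3: DB = ⌊$169,757 × 125%/9⌋ = $23,577; SL = ⌊$140,757/7⌋ = $20,108 → take DB $23,577. Book value $146,180.
Year 4: DB = ⌊$146,180 × 125%/9⌋ = $20,302; SL = ⌊$117,180/6⌋ = $19,530 → take DB $20,302. Book value $125,878.
Year 5: DB = ⌊$125,878 × 125%/9⌋ = $17,483; SL = ⌊$96,878/5⌋ = $19,375 → take SL $19,375. Book value $106,503.
Year 6: DB = ⌊$106,503 × 125%/9⌋ = $14,792; SL = ⌊$77,503/4⌋ = $19,375 → take SL $19,375. Book value $87,128.
Year 7: DB = ⌊$87,128 × 125%/9⌋ = $12,101; SL = ⌊$58,128/3⌋ = $19,376 → take SL $19,376. Book value $67,752.
Year 8: DB = ⌊$67,752 × 125%/9⌋ = $9,410; SL = ⌊$38,752/2⌋ = $19,376 → take SL $19,376. Book value $48,376.
Year 9 (final): $48,376 − $29,000 = $19,376. Book value $29,000.

$31,796; $27,380; $23,577; $20,302; $19,375; $19,375; $19,376; $19,376; $19,376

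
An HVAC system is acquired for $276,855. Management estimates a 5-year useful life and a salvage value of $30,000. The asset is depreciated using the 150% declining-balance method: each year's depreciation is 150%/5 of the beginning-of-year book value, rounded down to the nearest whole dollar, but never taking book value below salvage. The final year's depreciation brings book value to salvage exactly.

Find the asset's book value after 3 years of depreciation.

$94,962

Depreciable base = $276,855 − $30,000 = $246,855.
Year 1: ⌊$276,855 × 150%/5⌋ = $83,056. Book value $193,799.
Year 2: ⌊$193,799 × 150%/5⌋ = $58,139. Book value $135,660.
Year 3: ⌊$135,660 × 150%/5⌋ = $40,698. Book value $94,962.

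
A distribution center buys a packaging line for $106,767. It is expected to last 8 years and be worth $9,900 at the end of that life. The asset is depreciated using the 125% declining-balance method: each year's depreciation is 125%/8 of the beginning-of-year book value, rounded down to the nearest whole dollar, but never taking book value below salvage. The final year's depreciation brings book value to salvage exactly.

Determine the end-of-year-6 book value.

Depreciable base = $106,767 − $9,900 = $96,867.
Year 1: ⌊$106,767 × 125%/8⌋ = $16,682. Book value $90,085.
Year 2: ⌊$90,085 × 125%/8⌋ = $14,075. Book value $76,010.
Year 3: ⌊$76,010 × 125%/8⌋ = $11,876. Book value $64,134.
Year 4: ⌊$64,134 × 125%/8⌋ = $10,020. Book value $54,114.
Year 5: ⌊$54,114 × 125%/8⌋ = $8,455. Book value $45,659.
Year 6: ⌊$45,659 × 125%/8⌋ = $7,134. Book value $38,525.

$38,525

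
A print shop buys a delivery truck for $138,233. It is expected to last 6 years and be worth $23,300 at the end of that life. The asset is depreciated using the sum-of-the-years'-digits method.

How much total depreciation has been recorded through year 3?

Depreciable base = $138,233 − $23,300 = $114,933.
Sum of the years' digits = 6+5+4+3+2+1 = 21.
Year 1: $114,933 × 6/21 = $32,838. Book value $105,395.
Year 2: $114,933 × 5/21 = $27,365. Book value $78,030.
Year 3: $114,933 × 4/21 = $21,892. Book value $56,138.
Accumulated through year 3 = $138,233 − $56,138 = $82,095.

$82,095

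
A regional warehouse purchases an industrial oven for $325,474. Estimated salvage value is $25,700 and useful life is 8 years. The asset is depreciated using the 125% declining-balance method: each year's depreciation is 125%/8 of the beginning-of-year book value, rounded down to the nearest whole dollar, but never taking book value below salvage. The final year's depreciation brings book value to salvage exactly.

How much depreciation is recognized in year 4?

$30,547

Depreciable base = $325,474 − $25,700 = $299,774.
Year 1: ⌊$325,474 × 125%/8⌋ = $50,855. Book value $274,619.
Year 2: ⌊$274,619 × 125%/8⌋ = $42,909. Book value $231,710.
Year 3: ⌊$231,710 × 125%/8⌋ = $36,204. Book value $195,506.
Year 4: ⌊$195,506 × 125%/8⌋ = $30,547. Book value $164,959.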